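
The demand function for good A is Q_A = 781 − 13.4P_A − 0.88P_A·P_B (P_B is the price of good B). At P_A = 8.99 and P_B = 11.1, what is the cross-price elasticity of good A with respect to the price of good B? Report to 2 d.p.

-0.15

At P_A = 8.99 and P_B = 11.1: Q_A = 572.720.
∂Q_A/∂P_B = -0.88P_A = -0.88(8.99) = -7.9112.
ε = (∂Q_A/∂P_B)(P_B/Q_A) = -7.9112 × (11.1/572.720) ≈ -0.15.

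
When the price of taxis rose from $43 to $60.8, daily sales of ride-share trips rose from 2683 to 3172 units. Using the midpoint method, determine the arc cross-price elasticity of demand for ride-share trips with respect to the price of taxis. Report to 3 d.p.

0.487

ΔQ_A = 3172 − 2683 = 489; ΔP_B = 60.8 − 43 = 17.8.
Midpoints: Q̄_A = 2927.5, P̄_B = 51.90.
ε = (ΔQ_A/Q̄_A)/(ΔP_B/P̄_B) = (489/2927.5)/(17.8/51.90) ≈ 0.487.
ε > 0: ride-share trips and taxis are substitutes.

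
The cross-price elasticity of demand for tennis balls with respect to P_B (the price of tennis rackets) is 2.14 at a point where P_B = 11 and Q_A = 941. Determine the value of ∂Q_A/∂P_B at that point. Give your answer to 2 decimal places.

183.07

ε = (∂Q_A/∂P_B)·(P_B/Q_A) ⇒ ∂Q_A/∂P_B = ε·Q_A/P_B = 2.14 × 941/11 ≈ 183.07.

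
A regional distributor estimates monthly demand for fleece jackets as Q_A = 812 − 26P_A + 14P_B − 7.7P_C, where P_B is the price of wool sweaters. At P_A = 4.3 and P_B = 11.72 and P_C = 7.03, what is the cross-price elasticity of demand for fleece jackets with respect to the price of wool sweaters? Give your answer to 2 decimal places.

0.20

At P_A = 4.3 and P_B = 11.72 and P_C = 7.03: Q_A = 810.149.
∂Q_A/∂P_B = 14.
ε = (∂Q_A/∂P_B)(P_B/Q_A) = 14 × (11.72/810.149) ≈ 0.20.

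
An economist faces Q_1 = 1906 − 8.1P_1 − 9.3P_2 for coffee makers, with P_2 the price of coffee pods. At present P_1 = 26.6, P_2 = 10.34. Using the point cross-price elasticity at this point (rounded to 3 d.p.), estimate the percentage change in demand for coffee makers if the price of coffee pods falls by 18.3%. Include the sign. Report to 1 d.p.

1.1%

At P_1 = 26.6, P_2 = 10.34: Q_1 = 1594.378.
∂Q_1/∂P_2 = -9.3.
ε = (∂Q_1/∂P_2)(P_2/Q_1) = -9.3000 × 10.34/1594.378 ≈ -0.060.
%ΔQ_1 ≈ ε × %ΔP_2 = -0.060 × (-18.3%) = 1.1%.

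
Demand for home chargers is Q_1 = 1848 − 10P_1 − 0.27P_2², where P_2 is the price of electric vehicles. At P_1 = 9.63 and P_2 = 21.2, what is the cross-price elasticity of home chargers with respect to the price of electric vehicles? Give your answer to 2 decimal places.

At P_1 = 9.63 and P_2 = 21.2: Q_1 = 1630.351.
∂Q_1/∂P_2 = -0.54P_2 = -0.54(21.2) = -11.4480.
ε = (∂Q_1/∂P_2)(P_2/Q_1) = -11.4480 × (21.2/1630.351) ≈ -0.15.
ε < 0: complements.

-0.15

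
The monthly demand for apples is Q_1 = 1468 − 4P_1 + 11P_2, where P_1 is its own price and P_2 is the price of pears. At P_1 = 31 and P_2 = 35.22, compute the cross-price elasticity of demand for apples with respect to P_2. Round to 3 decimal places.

0.224

At P_1 = 31 and P_2 = 35.22: Q_1 = 1731.42.
∂Q_1/∂P_2 = 11.
ε = (∂Q_1/∂P_2)(P_2/Q_1) = 11 × (35.22/1731.42) ≈ 0.224.
Since ε > 0, apples and pears are substitutes.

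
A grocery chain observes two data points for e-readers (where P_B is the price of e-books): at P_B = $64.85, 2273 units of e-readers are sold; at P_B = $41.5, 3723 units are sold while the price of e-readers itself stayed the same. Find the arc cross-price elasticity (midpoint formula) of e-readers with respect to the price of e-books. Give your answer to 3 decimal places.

ΔQ_A = 3723 − 2273 = 1450; ΔP_B = 41.5 − 64.85 = -23.35.
Midpoints: Q̄_A = 2998.0, P̄_B = 53.17.
ε = (ΔQ_A/Q̄_A)/(ΔP_B/P̄_B) = (1450/2998.0)/(-23.35/53.17) ≈ -1.101.
ε < 0: e-readers and e-books are complements.

-1.101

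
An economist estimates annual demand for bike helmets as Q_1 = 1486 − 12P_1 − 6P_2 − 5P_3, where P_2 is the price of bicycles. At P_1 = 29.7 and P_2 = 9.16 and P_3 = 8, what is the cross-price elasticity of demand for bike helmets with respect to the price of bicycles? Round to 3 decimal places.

-0.053

At P_1 = 29.7 and P_2 = 9.16 and P_3 = 8: Q_1 = 1034.64.
∂Q_1/∂P_2 = -6.
ε = (∂Q_1/∂P_2)(P_2/Q_1) = -6 × (9.16/1034.64) ≈ -0.053.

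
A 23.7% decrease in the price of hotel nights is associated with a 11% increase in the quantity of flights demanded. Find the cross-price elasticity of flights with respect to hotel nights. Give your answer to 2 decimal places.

ε = (%ΔQ of flights) / (%ΔP of hotel nights) = (11%) / (-23.7%) ≈ -0.46.
Negative cross-price elasticity: complements.

-0.46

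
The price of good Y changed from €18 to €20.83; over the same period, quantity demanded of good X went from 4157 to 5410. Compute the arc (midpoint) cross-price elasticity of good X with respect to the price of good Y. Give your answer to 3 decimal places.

1.797

ΔQ_X = 5410 − 4157 = 1253; ΔP_Y = 20.83 − 18 = 2.83.
Midpoints: Q̄_X = 4783.5, P̄_Y = 19.41.
ε = (ΔQ_X/Q̄_X)/(ΔP_Y/P̄_Y) = (1253/4783.5)/(2.83/19.41) ≈ 1.797.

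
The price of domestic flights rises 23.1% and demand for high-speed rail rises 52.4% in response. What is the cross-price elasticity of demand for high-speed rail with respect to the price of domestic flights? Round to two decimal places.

2.27

ε = (%ΔQ of high-speed rail) / (%ΔP of domestic flights) = (52.4%) / (23.1%) ≈ 2.27.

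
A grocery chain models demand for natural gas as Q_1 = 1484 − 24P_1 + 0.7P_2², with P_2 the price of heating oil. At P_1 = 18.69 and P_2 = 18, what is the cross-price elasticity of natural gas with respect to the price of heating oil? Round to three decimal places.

0.359

At P_1 = 18.69 and P_2 = 18: Q_1 = 1262.24.
∂Q_1/∂P_2 = 1.4P_2 = 1.4(18) = 25.2000.
ε = (∂Q_1/∂P_2)(P_2/Q_1) = 25.2000 × (18/1262.24) ≈ 0.359.
ε > 0: substitutes.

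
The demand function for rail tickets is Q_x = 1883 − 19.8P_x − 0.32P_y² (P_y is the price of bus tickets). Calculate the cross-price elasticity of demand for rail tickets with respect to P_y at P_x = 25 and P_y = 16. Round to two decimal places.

At P_x = 25 and P_y = 16: Q_x = 1306.08.
∂Q_x/∂P_y = -0.64P_y = -0.64(16) = -10.2400.
ε = (∂Q_x/∂P_y)(P_y/Q_x) = -10.2400 × (16/1306.08) ≈ -0.13.

-0.13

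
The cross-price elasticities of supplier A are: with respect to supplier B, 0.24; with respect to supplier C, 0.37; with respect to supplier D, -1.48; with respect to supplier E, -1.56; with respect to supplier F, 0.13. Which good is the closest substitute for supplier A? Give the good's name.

Substitutes have ε > 0. Among the positive values, 0.37 (supplier C) is largest.

supplier C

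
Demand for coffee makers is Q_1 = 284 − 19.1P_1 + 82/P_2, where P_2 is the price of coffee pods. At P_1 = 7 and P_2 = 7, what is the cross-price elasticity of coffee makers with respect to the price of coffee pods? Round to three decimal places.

-0.072

At P_1 = 7 and P_2 = 7: Q_1 = 162.014.
∂Q_1/∂P_2 = −82/P_2² = -1.6735.
ε = (∂Q_1/∂P_2)(P_2/Q_1) = -1.6735 × (7/162.014) ≈ -0.072.
ε < 0: complements.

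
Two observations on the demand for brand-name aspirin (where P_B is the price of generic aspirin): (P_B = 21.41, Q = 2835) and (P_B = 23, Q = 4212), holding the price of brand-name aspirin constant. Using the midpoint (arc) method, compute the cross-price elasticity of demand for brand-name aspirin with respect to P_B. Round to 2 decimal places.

5.46

ΔQ_A = 4212 − 2835 = 1377; ΔP_B = 23 − 21.41 = 1.59.
Midpoints: Q̄_A = 3523.5, P̄_B = 22.20.
ε = (ΔQ_A/Q̄_A)/(ΔP_B/P̄_B) = (1377/3523.5)/(1.59/22.20) ≈ 5.46.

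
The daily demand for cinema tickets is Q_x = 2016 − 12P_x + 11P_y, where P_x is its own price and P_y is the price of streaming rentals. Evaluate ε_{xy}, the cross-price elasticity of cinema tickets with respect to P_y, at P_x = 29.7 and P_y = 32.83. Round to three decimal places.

At P_x = 29.7 and P_y = 32.83: Q_x = 2020.73.
∂Q_x/∂P_y = 11.
ε = (∂Q_x/∂P_y)(P_y/Q_x) = 11 × (32.83/2020.73) ≈ 0.179.
Since ε > 0, cinema tickets and streaming rentals are substitutes.

0.179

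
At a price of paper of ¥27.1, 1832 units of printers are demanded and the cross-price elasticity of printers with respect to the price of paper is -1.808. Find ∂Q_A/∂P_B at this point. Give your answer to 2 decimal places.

-122.22

ε = (∂Q_A/∂P_B)·(P_B/Q_A) ⇒ ∂Q_A/∂P_B = ε·Q_A/P_B = -1.808 × 1832/27.1 ≈ -122.22.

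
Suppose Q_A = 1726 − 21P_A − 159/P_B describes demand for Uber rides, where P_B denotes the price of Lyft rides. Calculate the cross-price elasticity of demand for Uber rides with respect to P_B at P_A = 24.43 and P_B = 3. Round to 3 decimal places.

At P_A = 24.43 and P_B = 3: Q_A = 1159.97.
∂Q_A/∂P_B = 159/P_B² = 17.6667.
ε = (∂Q_A/∂P_B)(P_B/Q_A) = 17.6667 × (3/1159.97) ≈ 0.046.

0.046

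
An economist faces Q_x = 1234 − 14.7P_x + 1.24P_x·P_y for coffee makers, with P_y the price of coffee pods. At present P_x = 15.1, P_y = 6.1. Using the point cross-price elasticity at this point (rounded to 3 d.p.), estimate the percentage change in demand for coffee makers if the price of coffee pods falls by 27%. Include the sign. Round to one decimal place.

-2.7%

At P_x = 15.1, P_y = 6.1: Q_x = 1126.246.
∂Q_x/∂P_y = 1.24P_x = 18.7240.
ε = (∂Q_x/∂P_y)(P_y/Q_x) = 18.7240 × 6.1/1126.246 ≈ 0.101.
%ΔQ_x ≈ ε × %ΔP_y = 0.101 × (-27%) = -2.7%.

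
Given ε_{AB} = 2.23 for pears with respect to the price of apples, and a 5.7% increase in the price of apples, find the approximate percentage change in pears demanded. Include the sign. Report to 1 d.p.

%ΔQ ≈ ε × %ΔP of apples = 2.23 × (5.7%) = 12.7%.

12.7%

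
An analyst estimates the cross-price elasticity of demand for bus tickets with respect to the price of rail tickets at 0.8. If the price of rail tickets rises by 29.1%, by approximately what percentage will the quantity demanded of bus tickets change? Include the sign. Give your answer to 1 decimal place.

23.3%

%ΔQ ≈ ε × %ΔP of rail tickets = 0.8 × (29.1%) = 23.3%.
Demand for bus tickets rises by about 23.3%.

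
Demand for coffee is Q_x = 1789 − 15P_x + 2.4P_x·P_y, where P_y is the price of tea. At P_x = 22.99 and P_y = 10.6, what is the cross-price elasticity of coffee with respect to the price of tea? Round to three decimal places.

0.288

At P_x = 22.99 and P_y = 10.6: Q_x = 2029.016.
∂Q_x/∂P_y = 2.4P_x = 2.4(22.99) = 55.1760.
ε = (∂Q_x/∂P_y)(P_y/Q_x) = 55.1760 × (10.6/2029.016) ≈ 0.288.
ε > 0: substitutes.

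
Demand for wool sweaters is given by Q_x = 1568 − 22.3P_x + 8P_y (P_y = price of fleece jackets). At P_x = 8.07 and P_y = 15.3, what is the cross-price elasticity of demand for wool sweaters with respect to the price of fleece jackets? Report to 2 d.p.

0.08

At P_x = 8.07 and P_y = 15.3: Q_x = 1510.439.
∂Q_x/∂P_y = 8.
ε = (∂Q_x/∂P_y)(P_y/Q_x) = 8 × (15.3/1510.439) ≈ 0.08.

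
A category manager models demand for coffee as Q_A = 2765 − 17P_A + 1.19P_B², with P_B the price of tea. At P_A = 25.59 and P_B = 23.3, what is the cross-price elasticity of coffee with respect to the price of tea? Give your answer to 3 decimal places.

0.434

At P_A = 25.59 and P_B = 23.3: Q_A = 2976.009.
∂Q_A/∂P_B = 2.38P_B = 2.38(23.3) = 55.4540.
ε = (∂Q_A/∂P_B)(P_B/Q_A) = 55.4540 × (23.3/2976.009) ≈ 0.434.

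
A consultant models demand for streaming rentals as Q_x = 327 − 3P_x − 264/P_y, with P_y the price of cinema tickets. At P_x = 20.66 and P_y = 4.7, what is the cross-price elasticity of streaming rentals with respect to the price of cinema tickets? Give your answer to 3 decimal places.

0.269

At P_x = 20.66 and P_y = 4.7: Q_x = 208.850.
∂Q_x/∂P_y = 264/P_y² = 11.9511.
ε = (∂Q_x/∂P_y)(P_y/Q_x) = 11.9511 × (4.7/208.850) ≈ 0.269.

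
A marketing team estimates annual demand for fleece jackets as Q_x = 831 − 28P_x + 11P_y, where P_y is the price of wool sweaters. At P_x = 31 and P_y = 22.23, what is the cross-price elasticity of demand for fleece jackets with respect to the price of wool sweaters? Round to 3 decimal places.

1.178

At P_x = 31 and P_y = 22.23: Q_x = 207.53.
∂Q_x/∂P_y = 11.
ε = (∂Q_x/∂P_y)(P_y/Q_x) = 11 × (22.23/207.53) ≈ 1.178.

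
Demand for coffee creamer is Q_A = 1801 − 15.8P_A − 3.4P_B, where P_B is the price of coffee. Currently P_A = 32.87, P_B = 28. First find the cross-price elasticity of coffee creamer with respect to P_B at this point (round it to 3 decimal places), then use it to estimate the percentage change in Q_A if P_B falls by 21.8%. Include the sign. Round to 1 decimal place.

1.7%

At P_A = 32.87, P_B = 28: Q_A = 1186.454.
∂Q_A/∂P_B = -3.4.
ε = (∂Q_A/∂P_B)(P_B/Q_A) = -3.4000 × 28/1186.454 ≈ -0.080.
%ΔQ_A ≈ ε × %ΔP_B = -0.080 × (-21.8%) = 1.7%.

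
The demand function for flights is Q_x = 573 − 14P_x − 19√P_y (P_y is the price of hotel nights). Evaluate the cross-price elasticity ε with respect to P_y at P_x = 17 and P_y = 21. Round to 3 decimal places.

-0.176

At P_x = 17 and P_y = 21: Q_x = 247.931.
∂Q_x/∂P_y = -19/(2√P_y) = -19/(2√21) = -2.0731.
ε = (∂Q_x/∂P_y)(P_y/Q_x) = -2.0731 × (21/247.931) ≈ -0.176.
ε < 0: complements.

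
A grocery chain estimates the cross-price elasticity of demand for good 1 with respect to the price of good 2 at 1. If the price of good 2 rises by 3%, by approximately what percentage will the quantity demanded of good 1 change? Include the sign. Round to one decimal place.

%ΔQ ≈ ε × %ΔP of good 2 = 1 × (3%) = 3.0%.

3.0%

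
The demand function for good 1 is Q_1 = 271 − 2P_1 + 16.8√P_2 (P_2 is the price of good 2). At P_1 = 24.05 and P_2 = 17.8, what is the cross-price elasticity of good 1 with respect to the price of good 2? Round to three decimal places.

At P_1 = 24.05 and P_2 = 17.8: Q_1 = 293.779.
∂Q_1/∂P_2 = 16.8/(2√P_2) = 16.8/(2√17.8) = 1.9910.
ε = (∂Q_1/∂P_2)(P_2/Q_1) = 1.9910 × (17.8/293.779) ≈ 0.121.

0.121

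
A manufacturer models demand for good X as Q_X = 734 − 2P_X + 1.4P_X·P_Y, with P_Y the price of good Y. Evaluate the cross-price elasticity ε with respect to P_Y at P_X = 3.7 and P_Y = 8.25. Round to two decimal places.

At P_X = 3.7 and P_Y = 8.25: Q_X = 769.335.
∂Q_X/∂P_Y = 1.4P_X = 1.4(3.7) = 5.1800.
ε = (∂Q_X/∂P_Y)(P_Y/Q_X) = 5.1800 × (8.25/769.335) ≈ 0.06.
ε > 0: substitutes.

0.06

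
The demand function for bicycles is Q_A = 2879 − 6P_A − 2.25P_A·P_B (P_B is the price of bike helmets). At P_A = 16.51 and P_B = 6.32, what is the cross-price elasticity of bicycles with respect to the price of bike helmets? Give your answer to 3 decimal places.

-0.092

At P_A = 16.51 and P_B = 6.32: Q_A = 2545.168.
∂Q_A/∂P_B = -2.25P_A = -2.25(16.51) = -37.1475.
ε = (∂Q_A/∂P_B)(P_B/Q_A) = -37.1475 × (6.32/2545.168) ≈ -0.092.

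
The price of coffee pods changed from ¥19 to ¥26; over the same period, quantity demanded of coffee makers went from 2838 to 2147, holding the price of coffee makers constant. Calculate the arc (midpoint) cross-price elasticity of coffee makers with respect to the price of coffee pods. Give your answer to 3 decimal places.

ΔQ_A = 2147 − 2838 = -691; ΔP_B = 26 − 19 = 7.
Midpoints: Q̄_A = 2492.5, P̄_B = 22.50.
ε = (ΔQ_A/Q̄_A)/(ΔP_B/P̄_B) = (-691/2492.5)/(7/22.50) ≈ -0.891.

-0.891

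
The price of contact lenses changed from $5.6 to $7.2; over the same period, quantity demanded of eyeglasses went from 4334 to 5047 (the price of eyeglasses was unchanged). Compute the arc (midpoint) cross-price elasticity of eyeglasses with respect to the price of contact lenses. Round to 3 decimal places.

0.608

ΔQ_A = 5047 − 4334 = 713; ΔP_B = 7.2 − 5.6 = 1.6.
Midpoints: Q̄_A = 4690.5, P̄_B = 6.40.
ε = (ΔQ_A/Q̄_A)/(ΔP_B/P̄_B) = (713/4690.5)/(1.6/6.40) ≈ 0.608.
ε > 0: eyeglasses and contact lenses are substitutes.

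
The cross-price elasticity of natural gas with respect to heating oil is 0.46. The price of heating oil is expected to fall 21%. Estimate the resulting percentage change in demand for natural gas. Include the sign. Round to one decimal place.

-9.7%

%ΔQ ≈ ε × %ΔP of heating oil = 0.46 × (-21%) = -9.7%.
Demand for natural gas falls by about 9.7%.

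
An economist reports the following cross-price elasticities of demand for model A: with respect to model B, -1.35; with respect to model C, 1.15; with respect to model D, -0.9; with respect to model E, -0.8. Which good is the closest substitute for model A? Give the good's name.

Substitutes have ε > 0. Among the positive values, 1.15 (model C) is largest.

model C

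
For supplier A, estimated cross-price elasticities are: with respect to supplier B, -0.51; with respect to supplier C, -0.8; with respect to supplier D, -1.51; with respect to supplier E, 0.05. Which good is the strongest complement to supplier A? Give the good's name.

Complements have ε < 0. The most negative value is -1.51 (supplier D).

supplier D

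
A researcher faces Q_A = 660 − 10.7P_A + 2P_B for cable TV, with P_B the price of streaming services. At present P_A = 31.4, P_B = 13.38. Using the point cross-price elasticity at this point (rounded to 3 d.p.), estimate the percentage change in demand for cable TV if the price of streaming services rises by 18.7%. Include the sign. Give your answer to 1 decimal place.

1.4%

At P_A = 31.4, P_B = 13.38: Q_A = 350.78.
∂Q_A/∂P_B = 2.
ε = (∂Q_A/∂P_B)(P_B/Q_A) = 2.0000 × 13.38/350.78 ≈ 0.076.
%ΔQ_A ≈ ε × %ΔP_B = 0.076 × (18.7%) = 1.4%.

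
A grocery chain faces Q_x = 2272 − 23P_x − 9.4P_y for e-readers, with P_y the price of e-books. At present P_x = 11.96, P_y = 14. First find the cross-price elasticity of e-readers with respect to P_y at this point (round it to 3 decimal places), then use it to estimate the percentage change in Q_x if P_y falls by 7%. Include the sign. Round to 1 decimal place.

0.5%

At P_x = 11.96, P_y = 14: Q_x = 1865.32.
∂Q_x/∂P_y = -9.4.
ε = (∂Q_x/∂P_y)(P_y/Q_x) = -9.4000 × 14/1865.32 ≈ -0.071.
%ΔQ_x ≈ ε × %ΔP_y = -0.071 × (-7%) = 0.5%.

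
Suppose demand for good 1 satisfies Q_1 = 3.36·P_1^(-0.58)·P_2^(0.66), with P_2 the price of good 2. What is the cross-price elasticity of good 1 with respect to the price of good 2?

0.66

In a log-linear (constant-elasticity) demand function, the coefficient on the exponent of P_2 is the cross-price elasticity.
ε = 0.66. Positive, so good 1 and good 2 are substitutes.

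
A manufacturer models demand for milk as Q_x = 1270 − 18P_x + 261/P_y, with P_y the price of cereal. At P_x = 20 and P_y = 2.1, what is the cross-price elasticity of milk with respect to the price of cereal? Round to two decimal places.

-0.12

At P_x = 20 and P_y = 2.1: Q_x = 1034.286.
∂Q_x/∂P_y = −261/P_y² = -59.1837.
ε = (∂Q_x/∂P_y)(P_y/Q_x) = -59.1837 × (2.1/1034.286) ≈ -0.12.
ε < 0: complements.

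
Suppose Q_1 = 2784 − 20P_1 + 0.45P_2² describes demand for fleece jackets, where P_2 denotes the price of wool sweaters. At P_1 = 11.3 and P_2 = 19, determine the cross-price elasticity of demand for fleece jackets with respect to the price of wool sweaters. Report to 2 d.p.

0.12

At P_1 = 11.3 and P_2 = 19: Q_1 = 2720.45.
∂Q_1/∂P_2 = 0.9P_2 = 0.9(19) = 17.1000.
ε = (∂Q_1/∂P_2)(P_2/Q_1) = 17.1000 × (19/2720.45) ≈ 0.12.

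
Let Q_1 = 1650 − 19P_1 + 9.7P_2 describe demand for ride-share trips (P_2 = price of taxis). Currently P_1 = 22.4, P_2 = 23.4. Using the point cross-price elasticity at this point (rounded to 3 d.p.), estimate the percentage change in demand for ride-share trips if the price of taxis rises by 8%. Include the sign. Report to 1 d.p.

At P_1 = 22.4, P_2 = 23.4: Q_1 = 1451.38.
∂Q_1/∂P_2 = 9.7.
ε = (∂Q_1/∂P_2)(P_2/Q_1) = 9.7000 × 23.4/1451.38 ≈ 0.156.
%ΔQ_1 ≈ ε × %ΔP_2 = 0.156 × (8%) = 1.2%.

1.2%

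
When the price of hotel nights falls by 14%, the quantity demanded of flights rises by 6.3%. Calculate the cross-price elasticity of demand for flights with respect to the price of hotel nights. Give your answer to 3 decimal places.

ε = (%ΔQ of flights) / (%ΔP of hotel nights) = (6.3%) / (-14%) ≈ -0.450.
Negative cross-price elasticity: complements.

-0.450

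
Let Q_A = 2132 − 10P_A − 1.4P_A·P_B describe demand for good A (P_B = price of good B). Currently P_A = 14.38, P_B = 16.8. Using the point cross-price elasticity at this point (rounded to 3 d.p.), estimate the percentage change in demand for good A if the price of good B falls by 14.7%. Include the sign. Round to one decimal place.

3.0%

At P_A = 14.38, P_B = 16.8: Q_A = 1649.982.
∂Q_A/∂P_B = -1.4P_A = -20.1320.
ε = (∂Q_A/∂P_B)(P_B/Q_A) = -20.1320 × 16.8/1649.982 ≈ -0.205.
%ΔQ_A ≈ ε × %ΔP_B = -0.205 × (-14.7%) = 3.0%.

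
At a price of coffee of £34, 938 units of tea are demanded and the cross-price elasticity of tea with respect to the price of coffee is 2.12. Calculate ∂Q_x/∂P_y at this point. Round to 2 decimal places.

58.49

ε = (∂Q_x/∂P_y)·(P_y/Q_x) ⇒ ∂Q_x/∂P_y = ε·Q_x/P_y = 2.12 × 938/34 ≈ 58.49.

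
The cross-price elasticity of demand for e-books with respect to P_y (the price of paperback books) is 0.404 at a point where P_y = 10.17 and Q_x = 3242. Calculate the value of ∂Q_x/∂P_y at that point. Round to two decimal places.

ε = (∂Q_x/∂P_y)·(P_y/Q_x) ⇒ ∂Q_x/∂P_y = ε·Q_x/P_y = 0.404 × 3242/10.17 ≈ 128.79.

128.79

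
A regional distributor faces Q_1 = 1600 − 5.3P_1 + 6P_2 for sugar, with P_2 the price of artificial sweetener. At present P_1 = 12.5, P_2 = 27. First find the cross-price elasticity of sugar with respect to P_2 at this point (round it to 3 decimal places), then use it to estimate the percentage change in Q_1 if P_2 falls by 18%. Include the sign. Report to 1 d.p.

-1.7%

At P_1 = 12.5, P_2 = 27: Q_1 = 1695.75.
∂Q_1/∂P_2 = 6.
ε = (∂Q_1/∂P_2)(P_2/Q_1) = 6.0000 × 27/1695.75 ≈ 0.096.
%ΔQ_1 ≈ ε × %ΔP_2 = 0.096 × (-18%) = -1.7%.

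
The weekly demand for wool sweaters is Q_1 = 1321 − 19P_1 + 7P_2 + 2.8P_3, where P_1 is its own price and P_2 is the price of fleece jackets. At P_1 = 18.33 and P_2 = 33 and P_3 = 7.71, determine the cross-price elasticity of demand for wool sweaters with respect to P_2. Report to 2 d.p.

0.19

At P_1 = 18.33 and P_2 = 33 and P_3 = 7.71: Q_1 = 1225.318.
∂Q_1/∂P_2 = 7.
ε = (∂Q_1/∂P_2)(P_2/Q_1) = 7 × (33/1225.318) ≈ 0.19.
Since ε > 0, wool sweaters and fleece jackets are substitutes.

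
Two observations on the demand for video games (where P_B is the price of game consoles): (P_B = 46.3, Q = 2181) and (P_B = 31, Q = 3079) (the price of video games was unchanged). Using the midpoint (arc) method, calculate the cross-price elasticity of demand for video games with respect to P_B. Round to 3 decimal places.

ΔQ_A = 3079 − 2181 = 898; ΔP_B = 31 − 46.3 = -15.3.
Midpoints: Q̄_A = 2630.0, P̄_B = 38.65.
ε = (ΔQ_A/Q̄_A)/(ΔP_B/P̄_B) = (898/2630.0)/(-15.3/38.65) ≈ -0.863.

-0.863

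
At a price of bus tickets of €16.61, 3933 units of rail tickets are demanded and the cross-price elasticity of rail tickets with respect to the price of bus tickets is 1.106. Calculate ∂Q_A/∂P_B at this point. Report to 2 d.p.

ε = (∂Q_A/∂P_B)·(P_B/Q_A) ⇒ ∂Q_A/∂P_B = ε·Q_A/P_B = 1.106 × 3933/16.61 ≈ 261.88.

261.88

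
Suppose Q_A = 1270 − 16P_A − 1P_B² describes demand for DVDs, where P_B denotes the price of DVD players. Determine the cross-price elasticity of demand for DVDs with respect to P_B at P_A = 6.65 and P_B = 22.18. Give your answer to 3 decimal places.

At P_A = 6.65 and P_B = 22.18: Q_A = 671.648.
∂Q_A/∂P_B = -2P_B = -2(22.18) = -44.3600.
ε = (∂Q_A/∂P_B)(P_B/Q_A) = -44.3600 × (22.18/671.648) ≈ -1.465.

-1.465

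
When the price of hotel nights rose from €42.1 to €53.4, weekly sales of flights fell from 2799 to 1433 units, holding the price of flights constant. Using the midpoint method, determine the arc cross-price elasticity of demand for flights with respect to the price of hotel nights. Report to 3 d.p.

ΔQ_A = 1433 − 2799 = -1366; ΔP_B = 53.4 − 42.1 = 11.3.
Midpoints: Q̄_A = 2116.0, P̄_B = 47.75.
ε = (ΔQ_A/Q̄_A)/(ΔP_B/P̄_B) = (-1366/2116.0)/(11.3/47.75) ≈ -2.728.
ε < 0: flights and hotel nights are complements.

-2.728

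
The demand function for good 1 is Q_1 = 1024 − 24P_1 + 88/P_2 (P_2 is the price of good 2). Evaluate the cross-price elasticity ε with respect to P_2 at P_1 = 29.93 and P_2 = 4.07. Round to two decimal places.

-0.07

At P_1 = 29.93 and P_2 = 4.07: Q_1 = 327.302.
∂Q_1/∂P_2 = −88/P_2² = -5.3124.
ε = (∂Q_1/∂P_2)(P_2/Q_1) = -5.3124 × (4.07/327.302) ≈ -0.07.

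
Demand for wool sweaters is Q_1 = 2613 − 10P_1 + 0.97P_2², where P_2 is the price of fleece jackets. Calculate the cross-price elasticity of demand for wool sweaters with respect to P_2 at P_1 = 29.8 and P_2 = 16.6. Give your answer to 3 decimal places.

0.207

At P_1 = 29.8 and P_2 = 16.6: Q_1 = 2582.293.
∂Q_1/∂P_2 = 1.94P_2 = 1.94(16.6) = 32.2040.
ε = (∂Q_1/∂P_2)(P_2/Q_1) = 32.2040 × (16.6/2582.293) ≈ 0.207.
ε > 0: substitutes.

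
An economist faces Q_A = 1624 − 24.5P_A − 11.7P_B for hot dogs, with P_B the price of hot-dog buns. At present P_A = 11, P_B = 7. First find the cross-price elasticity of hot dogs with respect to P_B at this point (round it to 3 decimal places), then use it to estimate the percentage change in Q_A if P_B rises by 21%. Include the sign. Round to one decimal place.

At P_A = 11, P_B = 7: Q_A = 1272.6.
∂Q_A/∂P_B = -11.7.
ε = (∂Q_A/∂P_B)(P_B/Q_A) = -11.7000 × 7/1272.6 ≈ -0.064.
%ΔQ_A ≈ ε × %ΔP_B = -0.064 × (21%) = -1.3%.

-1.3%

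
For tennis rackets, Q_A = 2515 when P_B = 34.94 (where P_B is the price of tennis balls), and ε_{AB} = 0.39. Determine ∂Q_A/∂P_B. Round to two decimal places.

28.07

ε = (∂Q_A/∂P_B)·(P_B/Q_A) ⇒ ∂Q_A/∂P_B = ε·Q_A/P_B = 0.39 × 2515/34.94 ≈ 28.07.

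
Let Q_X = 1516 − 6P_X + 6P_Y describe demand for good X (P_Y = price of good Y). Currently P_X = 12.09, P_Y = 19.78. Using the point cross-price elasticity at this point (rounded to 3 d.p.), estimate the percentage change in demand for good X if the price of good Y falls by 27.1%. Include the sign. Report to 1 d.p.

At P_X = 12.09, P_Y = 19.78: Q_X = 1562.14.
∂Q_X/∂P_Y = 6.
ε = (∂Q_X/∂P_Y)(P_Y/Q_X) = 6.0000 × 19.78/1562.14 ≈ 0.076.
%ΔQ_X ≈ ε × %ΔP_Y = 0.076 × (-27.1%) = -2.1%.

-2.1%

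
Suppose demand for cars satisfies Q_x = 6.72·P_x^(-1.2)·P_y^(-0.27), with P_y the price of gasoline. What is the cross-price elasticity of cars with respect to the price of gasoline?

-0.27

In a log-linear (constant-elasticity) demand function, the coefficient on the exponent of P_y is the cross-price elasticity.
ε = -0.27. Negative, so cars and gasoline are complements.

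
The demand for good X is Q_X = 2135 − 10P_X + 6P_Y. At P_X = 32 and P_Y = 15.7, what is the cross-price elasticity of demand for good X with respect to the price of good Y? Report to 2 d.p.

0.05

At P_X = 32 and P_Y = 15.7: Q_X = 1909.2.
∂Q_X/∂P_Y = 6.
ε = (∂Q_X/∂P_Y)(P_Y/Q_X) = 6 × (15.7/1909.2) ≈ 0.05.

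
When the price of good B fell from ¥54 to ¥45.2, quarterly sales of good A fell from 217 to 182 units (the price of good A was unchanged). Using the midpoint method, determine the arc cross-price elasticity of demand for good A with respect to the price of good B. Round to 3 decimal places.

ΔQ_A = 182 − 217 = -35; ΔP_B = 45.2 − 54 = -8.8.
Midpoints: Q̄_A = 199.5, P̄_B = 49.60.
ε = (ΔQ_A/Q̄_A)/(ΔP_B/P̄_B) = (-35/199.5)/(-8.8/49.60) ≈ 0.989.
ε > 0: good A and good B are substitutes.

0.989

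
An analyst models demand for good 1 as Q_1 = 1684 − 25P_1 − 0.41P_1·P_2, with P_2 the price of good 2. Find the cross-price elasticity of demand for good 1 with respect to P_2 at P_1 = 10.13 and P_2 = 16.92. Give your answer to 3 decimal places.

At P_1 = 10.13 and P_2 = 16.92: Q_1 = 1360.476.
∂Q_1/∂P_2 = -0.41P_1 = -0.41(10.13) = -4.1533.
ε = (∂Q_1/∂P_2)(P_2/Q_1) = -4.1533 × (16.92/1360.476) ≈ -0.052.
ε < 0: complements.

-0.052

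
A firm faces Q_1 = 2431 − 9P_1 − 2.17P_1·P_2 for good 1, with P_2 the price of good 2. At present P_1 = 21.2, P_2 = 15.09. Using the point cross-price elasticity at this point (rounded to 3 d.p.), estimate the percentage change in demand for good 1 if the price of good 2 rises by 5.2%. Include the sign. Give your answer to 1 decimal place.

-2.3%

At P_1 = 21.2, P_2 = 15.09: Q_1 = 1546.000.
∂Q_1/∂P_2 = -2.17P_1 = -46.0040.
ε = (∂Q_1/∂P_2)(P_2/Q_1) = -46.0040 × 15.09/1546.000 ≈ -0.449.
%ΔQ_1 ≈ ε × %ΔP_2 = -0.449 × (5.2%) = -2.3%.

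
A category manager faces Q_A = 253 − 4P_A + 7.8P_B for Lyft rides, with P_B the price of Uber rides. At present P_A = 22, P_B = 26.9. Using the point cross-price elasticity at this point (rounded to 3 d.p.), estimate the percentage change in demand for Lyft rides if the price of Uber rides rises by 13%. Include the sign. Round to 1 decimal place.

7.3%

At P_A = 22, P_B = 26.9: Q_A = 374.82.
∂Q_A/∂P_B = 7.8.
ε = (∂Q_A/∂P_B)(P_B/Q_A) = 7.8000 × 26.9/374.82 ≈ 0.560.
%ΔQ_A ≈ ε × %ΔP_B = 0.560 × (13%) = 7.3%.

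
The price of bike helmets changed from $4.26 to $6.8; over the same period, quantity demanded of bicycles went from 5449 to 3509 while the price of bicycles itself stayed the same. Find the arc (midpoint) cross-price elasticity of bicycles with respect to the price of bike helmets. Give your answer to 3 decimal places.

ΔQ_A = 3509 − 5449 = -1940; ΔP_B = 6.8 − 4.26 = 2.54.
Midpoints: Q̄_A = 4479.0, P̄_B = 5.53.
ε = (ΔQ_A/Q̄_A)/(ΔP_B/P̄_B) = (-1940/4479.0)/(2.54/5.53) ≈ -0.943.

-0.943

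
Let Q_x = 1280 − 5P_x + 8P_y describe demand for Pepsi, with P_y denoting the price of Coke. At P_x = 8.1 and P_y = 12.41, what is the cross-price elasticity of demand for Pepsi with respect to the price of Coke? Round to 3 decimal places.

At P_x = 8.1 and P_y = 12.41: Q_x = 1338.78.
∂Q_x/∂P_y = 8.
ε = (∂Q_x/∂P_y)(P_y/Q_x) = 8 × (12.41/1338.78) ≈ 0.074.
Since ε > 0, Pepsi and Coke are substitutes.

0.074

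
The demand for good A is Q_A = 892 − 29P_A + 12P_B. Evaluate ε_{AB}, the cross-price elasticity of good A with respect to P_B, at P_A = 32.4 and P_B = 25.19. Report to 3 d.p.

1.187

At P_A = 32.4 and P_B = 25.19: Q_A = 254.68.
∂Q_A/∂P_B = 12.
ε = (∂Q_A/∂P_B)(P_B/Q_A) = 12 × (25.19/254.68) ≈ 1.187.
Since ε > 0, good A and good B are substitutes.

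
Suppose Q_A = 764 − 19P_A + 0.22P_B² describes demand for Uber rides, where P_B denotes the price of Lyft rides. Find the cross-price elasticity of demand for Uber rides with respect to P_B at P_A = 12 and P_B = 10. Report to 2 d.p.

At P_A = 12 and P_B = 10: Q_A = 558.
∂Q_A/∂P_B = 0.44P_B = 0.44(10) = 4.4000.
ε = (∂Q_A/∂P_B)(P_B/Q_A) = 4.4000 × (10/558) ≈ 0.08.
ε > 0: substitutes.

0.08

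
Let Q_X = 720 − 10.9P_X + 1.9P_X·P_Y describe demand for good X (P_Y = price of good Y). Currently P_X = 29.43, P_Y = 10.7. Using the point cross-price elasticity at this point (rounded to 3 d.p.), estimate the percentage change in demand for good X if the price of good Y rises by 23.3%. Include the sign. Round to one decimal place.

At P_X = 29.43, P_Y = 10.7: Q_X = 997.525.
∂Q_X/∂P_Y = 1.9P_X = 55.9170.
ε = (∂Q_X/∂P_Y)(P_Y/Q_X) = 55.9170 × 10.7/997.525 ≈ 0.600.
%ΔQ_X ≈ ε × %ΔP_Y = 0.600 × (23.3%) = 14.0%.

14.0%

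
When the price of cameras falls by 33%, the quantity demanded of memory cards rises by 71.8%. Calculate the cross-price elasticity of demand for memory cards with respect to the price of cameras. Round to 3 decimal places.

ε = (%ΔQ of memory cards) / (%ΔP of cameras) = (71.8%) / (-33%) ≈ -2.176.
Negative cross-price elasticity: complements.

-2.176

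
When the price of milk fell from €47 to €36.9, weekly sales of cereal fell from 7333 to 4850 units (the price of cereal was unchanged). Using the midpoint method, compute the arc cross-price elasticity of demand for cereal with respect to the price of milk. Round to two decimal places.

1.69

ΔQ_A = 4850 − 7333 = -2483; ΔP_B = 36.9 − 47 = -10.1.
Midpoints: Q̄_A = 6091.5, P̄_B = 41.95.
ε = (ΔQ_A/Q̄_A)/(ΔP_B/P̄_B) = (-2483/6091.5)/(-10.1/41.95) ≈ 1.69.
ε > 0: cereal and milk are substitutes.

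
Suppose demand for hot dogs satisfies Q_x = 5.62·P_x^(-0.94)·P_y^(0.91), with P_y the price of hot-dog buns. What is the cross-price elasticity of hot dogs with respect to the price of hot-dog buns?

In a log-linear (constant-elasticity) demand function, the coefficient on the exponent of P_y is the cross-price elasticity.
ε = 0.91. Positive, so hot dogs and hot-dog buns are substitutes.

0.91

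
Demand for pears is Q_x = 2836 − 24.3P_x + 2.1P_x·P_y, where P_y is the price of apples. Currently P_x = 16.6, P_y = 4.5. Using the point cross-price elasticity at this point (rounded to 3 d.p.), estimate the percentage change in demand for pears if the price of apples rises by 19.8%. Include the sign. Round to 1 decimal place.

At P_x = 16.6, P_y = 4.5: Q_x = 2589.49.
∂Q_x/∂P_y = 2.1P_x = 34.8600.
ε = (∂Q_x/∂P_y)(P_y/Q_x) = 34.8600 × 4.5/2589.49 ≈ 0.061.
%ΔQ_x ≈ ε × %ΔP_y = 0.061 × (19.8%) = 1.2%.

1.2%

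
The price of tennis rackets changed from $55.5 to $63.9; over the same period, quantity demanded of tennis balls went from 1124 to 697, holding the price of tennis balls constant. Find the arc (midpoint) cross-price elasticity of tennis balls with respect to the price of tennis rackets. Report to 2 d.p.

ΔQ_A = 697 − 1124 = -427; ΔP_B = 63.9 − 55.5 = 8.4.
Midpoints: Q̄_A = 910.5, P̄_B = 59.70.
ε = (ΔQ_A/Q̄_A)/(ΔP_B/P̄_B) = (-427/910.5)/(8.4/59.70) ≈ -3.33.

-3.33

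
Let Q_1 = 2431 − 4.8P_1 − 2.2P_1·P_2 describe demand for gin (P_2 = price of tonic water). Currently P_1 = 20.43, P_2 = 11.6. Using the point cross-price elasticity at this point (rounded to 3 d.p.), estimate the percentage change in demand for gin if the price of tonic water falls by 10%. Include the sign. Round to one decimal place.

2.9%

At P_1 = 20.43, P_2 = 11.6: Q_1 = 1811.562.
∂Q_1/∂P_2 = -2.2P_1 = -44.9460.
ε = (∂Q_1/∂P_2)(P_2/Q_1) = -44.9460 × 11.6/1811.562 ≈ -0.288.
%ΔQ_1 ≈ ε × %ΔP_2 = -0.288 × (-10%) = 2.9%.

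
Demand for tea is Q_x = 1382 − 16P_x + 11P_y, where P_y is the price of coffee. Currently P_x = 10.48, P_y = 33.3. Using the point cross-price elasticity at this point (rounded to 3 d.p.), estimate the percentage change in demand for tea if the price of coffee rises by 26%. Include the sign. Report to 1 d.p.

At P_x = 10.48, P_y = 33.3: Q_x = 1580.62.
∂Q_x/∂P_y = 11.
ε = (∂Q_x/∂P_y)(P_y/Q_x) = 11.0000 × 33.3/1580.62 ≈ 0.232.
%ΔQ_x ≈ ε × %ΔP_y = 0.232 × (26%) = 6.0%.

6.0%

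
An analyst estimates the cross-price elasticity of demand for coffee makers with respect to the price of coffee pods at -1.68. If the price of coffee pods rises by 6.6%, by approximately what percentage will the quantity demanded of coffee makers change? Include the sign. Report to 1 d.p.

%ΔQ ≈ ε × %ΔP of coffee pods = -1.68 × (6.6%) = -11.1%.

-11.1%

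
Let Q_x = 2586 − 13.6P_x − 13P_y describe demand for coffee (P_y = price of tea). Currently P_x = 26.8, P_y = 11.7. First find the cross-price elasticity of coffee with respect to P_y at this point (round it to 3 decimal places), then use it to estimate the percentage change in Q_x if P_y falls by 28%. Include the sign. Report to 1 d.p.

2.0%

At P_x = 26.8, P_y = 11.7: Q_x = 2069.42.
∂Q_x/∂P_y = -13.
ε = (∂Q_x/∂P_y)(P_y/Q_x) = -13.0000 × 11.7/2069.42 ≈ -0.073.
%ΔQ_x ≈ ε × %ΔP_y = -0.073 × (-28%) = 2.0%.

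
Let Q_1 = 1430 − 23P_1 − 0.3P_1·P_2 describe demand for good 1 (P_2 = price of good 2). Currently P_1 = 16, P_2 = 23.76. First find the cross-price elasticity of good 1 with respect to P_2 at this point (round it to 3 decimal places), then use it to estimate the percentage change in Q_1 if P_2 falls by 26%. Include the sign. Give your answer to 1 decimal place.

3.1%

At P_1 = 16, P_2 = 23.76: Q_1 = 947.952.
∂Q_1/∂P_2 = -0.3P_1 = -4.8000.
ε = (∂Q_1/∂P_2)(P_2/Q_1) = -4.8000 × 23.76/947.952 ≈ -0.120.
%ΔQ_1 ≈ ε × %ΔP_2 = -0.120 × (-26%) = 3.1%.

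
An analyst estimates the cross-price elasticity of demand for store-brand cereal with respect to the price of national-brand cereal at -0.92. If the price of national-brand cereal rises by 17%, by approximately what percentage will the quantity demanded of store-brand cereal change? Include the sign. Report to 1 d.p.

%ΔQ ≈ ε × %ΔP of national-brand cereal = -0.92 × (17%) = -15.6%.
Demand for store-brand cereal falls by about 15.6%.

-15.6%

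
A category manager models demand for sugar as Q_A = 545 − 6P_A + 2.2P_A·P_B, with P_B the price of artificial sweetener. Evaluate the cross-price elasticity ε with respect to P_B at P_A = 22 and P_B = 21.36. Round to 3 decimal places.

At P_A = 22 and P_B = 21.36: Q_A = 1446.824.
∂Q_A/∂P_B = 2.2P_A = 2.2(22) = 48.4000.
ε = (∂Q_A/∂P_B)(P_B/Q_A) = 48.4000 × (21.36/1446.824) ≈ 0.715.

0.715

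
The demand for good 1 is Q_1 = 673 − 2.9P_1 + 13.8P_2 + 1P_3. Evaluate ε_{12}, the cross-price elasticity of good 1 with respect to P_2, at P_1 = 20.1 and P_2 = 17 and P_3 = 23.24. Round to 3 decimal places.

0.269

At P_1 = 20.1 and P_2 = 17 and P_3 = 23.24: Q_1 = 872.55.
∂Q_1/∂P_2 = 13.8.
ε = (∂Q_1/∂P_2)(P_2/Q_1) = 13.8 × (17/872.55) ≈ 0.269.
Since ε > 0, good 1 and good 2 are substitutes.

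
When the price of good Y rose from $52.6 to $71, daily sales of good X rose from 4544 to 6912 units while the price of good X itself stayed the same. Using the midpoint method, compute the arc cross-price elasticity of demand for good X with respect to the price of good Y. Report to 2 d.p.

ΔQ_X = 6912 − 4544 = 2368; ΔP_Y = 71 − 52.6 = 18.4.
Midpoints: Q̄_X = 5728.0, P̄_Y = 61.80.
ε = (ΔQ_X/Q̄_X)/(ΔP_Y/P̄_Y) = (2368/5728.0)/(18.4/61.80) ≈ 1.39.
ε > 0: good X and good Y are substitutes.

1.39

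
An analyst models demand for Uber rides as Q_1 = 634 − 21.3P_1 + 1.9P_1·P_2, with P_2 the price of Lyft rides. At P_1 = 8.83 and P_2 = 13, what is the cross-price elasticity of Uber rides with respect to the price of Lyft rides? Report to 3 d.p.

0.328

At P_1 = 8.83 and P_2 = 13: Q_1 = 664.022.
∂Q_1/∂P_2 = 1.9P_1 = 1.9(8.83) = 16.7770.
ε = (∂Q_1/∂P_2)(P_2/Q_1) = 16.7770 × (13/664.022) ≈ 0.328.
ε > 0: substitutes.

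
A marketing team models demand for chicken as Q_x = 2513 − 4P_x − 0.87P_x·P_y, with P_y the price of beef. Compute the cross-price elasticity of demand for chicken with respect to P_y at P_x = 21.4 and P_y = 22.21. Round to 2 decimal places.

At P_x = 21.4 and P_y = 22.21: Q_x = 2013.894.
∂Q_x/∂P_y = -0.87P_x = -0.87(21.4) = -18.6180.
ε = (∂Q_x/∂P_y)(P_y/Q_x) = -18.6180 × (22.21/2013.894) ≈ -0.21.
ε < 0: complements.

-0.21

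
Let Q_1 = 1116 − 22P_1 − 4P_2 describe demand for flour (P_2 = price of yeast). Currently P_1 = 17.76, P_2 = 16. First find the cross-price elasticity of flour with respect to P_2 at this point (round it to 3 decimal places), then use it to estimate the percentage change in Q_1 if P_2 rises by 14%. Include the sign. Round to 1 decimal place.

-1.4%

At P_1 = 17.76, P_2 = 16: Q_1 = 661.28.
∂Q_1/∂P_2 = -4.
ε = (∂Q_1/∂P_2)(P_2/Q_1) = -4.0000 × 16/661.28 ≈ -0.097.
%ΔQ_1 ≈ ε × %ΔP_2 = -0.097 × (14%) = -1.4%.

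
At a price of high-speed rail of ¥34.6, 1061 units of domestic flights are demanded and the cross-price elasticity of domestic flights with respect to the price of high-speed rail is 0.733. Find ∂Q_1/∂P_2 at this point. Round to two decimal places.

22.48

ε = (∂Q_1/∂P_2)·(P_2/Q_1) ⇒ ∂Q_1/∂P_2 = ε·Q_1/P_2 = 0.733 × 1061/34.6 ≈ 22.48.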